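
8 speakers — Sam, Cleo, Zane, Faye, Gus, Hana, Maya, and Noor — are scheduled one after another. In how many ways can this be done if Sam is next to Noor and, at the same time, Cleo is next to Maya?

2880

Treat {Sam,Noor} as one block (2 orders) and {Cleo,Maya} as another (2 orders).
That leaves 6 units to arrange: 2 × 2 × 6! = 4 × 720 = 2880.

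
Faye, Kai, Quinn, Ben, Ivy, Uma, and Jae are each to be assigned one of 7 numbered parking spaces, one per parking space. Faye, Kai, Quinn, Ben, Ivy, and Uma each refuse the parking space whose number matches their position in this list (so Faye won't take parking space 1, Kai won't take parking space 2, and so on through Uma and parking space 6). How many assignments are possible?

2119

Let Aᵢ (for 1 ≤ i ≤ 6) be the placements that put person i in their forbidden parking space. Any j of these fix j positions, leaving (7−j)! ways to fill the rest, and there are C(6,j) ways to pick which j.
By inclusion–exclusion, the number of valid placements is Σ_{j=0}^{6} (−1)^j C(6,j)·(7−j)!.
Computing: 5040 − 4320 + 1800 − 480 + 90 − 12 + 1 = 2119.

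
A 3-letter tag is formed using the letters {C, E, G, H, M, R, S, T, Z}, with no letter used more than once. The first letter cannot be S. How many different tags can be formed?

The first letter has 9−1 = 8 choices (anything except S).
The remaining 2 letters are filled from the other 8 symbols without repetition: 8 × 7 = 56.
Total: 8 × 56 = 448.

448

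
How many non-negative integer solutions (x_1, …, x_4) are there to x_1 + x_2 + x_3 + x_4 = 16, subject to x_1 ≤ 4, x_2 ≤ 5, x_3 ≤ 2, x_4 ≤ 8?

By stars and bars, unrestricted non-negative solutions to x_1+…+x_4 = 16 number C(16+3,3) = 969.
Subtract solutions that violate a single cap (substitute x_i' = x_i − (cap_i+1)): x_1 ≥ 5 gives C(14,3) = 364; x_2 ≥ 6 gives C(13,3) = 286; x_3 ≥ 3 gives C(16,3) = 560; x_4 ≥ 9 gives C(10,3) = 120. Together 1330.
Add back pairs where two caps are both exceeded: 56 + 165 + 10 + 120 + 4 + 35 = 390.
Subtract triples: 10 + 0 + 0 + 0 = 10.
By inclusion–exclusion the count is 969 − 1330 + 390 − 10 = 19.

19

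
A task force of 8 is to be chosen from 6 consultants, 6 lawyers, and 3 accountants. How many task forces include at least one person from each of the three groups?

5922

Total 8-person selections from all 15: C(15,8) = 6435.
Subtract selections that omit an entire group: no consultants → C(9,8) = 9; no lawyers → C(9,8) = 9; no accountants → C(12,8) = 495.
Add back selections omitting two groups (i.e. drawn from a single group): C(6,8) + C(6,8) + C(3,8) = 0.
By inclusion–exclusion: 6435 − 513 + 0 = 5922.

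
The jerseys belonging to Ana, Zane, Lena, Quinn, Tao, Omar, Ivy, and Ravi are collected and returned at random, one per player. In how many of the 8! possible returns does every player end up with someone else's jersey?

Count assignments avoiding every fixed point. For any j of the 8 players fixed to their old jersey, the other 8−j can be arranged in (8−j)! ways.
By inclusion–exclusion this is Σ_{j=0}^{8} (−1)^j C(8,j)·(8−j)!.
Computing: 40320 − 40320 + 20160 − 6720 + 1680 − 336 + 56 − 8 + 1 = 14833.

14833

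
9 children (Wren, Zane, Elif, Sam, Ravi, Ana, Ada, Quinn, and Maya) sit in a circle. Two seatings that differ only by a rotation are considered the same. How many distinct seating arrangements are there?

Fix one person's seat to break rotational symmetry; the remaining 8 people can be arranged in (8)! = 40320 ways.

40320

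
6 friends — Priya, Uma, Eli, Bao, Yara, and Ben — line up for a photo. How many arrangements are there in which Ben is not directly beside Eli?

480

There are 6! = 720 arrangements in all. If Ben and Eli are adjacent, merging them into one block gives 2·(5)! = 240 arrangements.
So 720 − 240 = 480 arrangements keep them apart.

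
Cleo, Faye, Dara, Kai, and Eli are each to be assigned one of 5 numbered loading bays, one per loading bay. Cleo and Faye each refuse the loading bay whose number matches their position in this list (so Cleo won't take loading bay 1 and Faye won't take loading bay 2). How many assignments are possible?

Let Aᵢ (for i ∈ {1, 2}) be the placements that put person i in their forbidden loading bay. Any j of these fix j positions, leaving (5−j)! ways to fill the rest, and there are C(2,j) ways to pick which j.
By inclusion–exclusion, the number of valid placements is Σ_{j=0}^{2} (−1)^j C(2,j)·(5−j)!.
Computing: 120 − 48 + 6 = 78.

78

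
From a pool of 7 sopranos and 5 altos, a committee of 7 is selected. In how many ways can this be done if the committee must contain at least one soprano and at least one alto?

Total 7-person selections from all 12: C(12,7) = 792.
Subtract selections that omit an entire group: no sopranos → C(5,7) = 0; no altos → C(7,7) = 1.
Both groups omitted at once is impossible, so 792 − 1 = 791.

791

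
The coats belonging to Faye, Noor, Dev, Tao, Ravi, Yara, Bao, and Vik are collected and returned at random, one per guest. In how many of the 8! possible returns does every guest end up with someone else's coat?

14833

This is the derangement count D_8: permutations of 8 items with no fixed point.
By inclusion–exclusion this is Σ_{j=0}^{8} (−1)^j C(8,j)·(8−j)!.
Computing: 40320 − 40320 + 20160 − 6720 + 1680 − 336 + 56 − 8 + 1 = 14833.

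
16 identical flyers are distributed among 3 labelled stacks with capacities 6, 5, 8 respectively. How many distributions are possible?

By stars and bars, unrestricted non-negative solutions to x_1+…+x_3 = 16 number C(16+2,2) = 153.
Subtract solutions that violate a single cap (substitute x_i' = x_i − (cap_i+1)): x_1 ≥ 7 gives C(11,2) = 55; x_2 ≥ 6 gives C(12,2) = 66; x_3 ≥ 9 gives C(9,2) = 36. Together 157.
Add back pairs where two caps are both exceeded: 10 + 1 + 3 = 14.
By inclusion–exclusion the count is 153 − 157 + 14 = 10.

10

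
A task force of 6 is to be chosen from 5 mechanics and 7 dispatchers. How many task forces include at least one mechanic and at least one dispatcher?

Total 6-person selections from all 12: C(12,6) = 924.
Selections missing a whole group: no mechanics → C(7,6) = 7; no dispatchers → C(5,6) = 0.
Both groups omitted at once is impossible, so 924 − 7 = 917.

917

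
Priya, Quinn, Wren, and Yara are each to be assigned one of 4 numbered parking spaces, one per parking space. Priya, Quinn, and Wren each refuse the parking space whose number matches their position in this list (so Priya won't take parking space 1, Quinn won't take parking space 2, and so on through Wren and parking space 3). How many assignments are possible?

Let Aᵢ (for i ∈ {1, 2, 3}) be the placements that put person i in their forbidden parking space. Any j of these fix j positions, leaving (4−j)! ways to fill the rest, and there are C(3,j) ways to pick which j.
By inclusion–exclusion, the number of valid placements is Σ_{j=0}^{3} (−1)^j C(3,j)·(4−j)!.
Computing: 24 − 18 + 6 − 1 = 11.

11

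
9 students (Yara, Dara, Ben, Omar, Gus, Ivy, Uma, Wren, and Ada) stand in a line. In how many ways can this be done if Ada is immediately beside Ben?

80640

Place the 7 others and the Ada-Ben pair as 8 objects in a line; the pair has 2 internal arrangements.
That gives 2 × 8! = 2 × 40320 = 80640.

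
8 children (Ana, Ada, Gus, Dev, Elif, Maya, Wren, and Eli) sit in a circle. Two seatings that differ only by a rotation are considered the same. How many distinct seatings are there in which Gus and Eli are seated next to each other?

1440

Glue Gus and Eli into a block (2 internal orders). Seating 7 units around a circle gives (6)! arrangements.
So 2 × (6)! = 2 × 720 = 1440.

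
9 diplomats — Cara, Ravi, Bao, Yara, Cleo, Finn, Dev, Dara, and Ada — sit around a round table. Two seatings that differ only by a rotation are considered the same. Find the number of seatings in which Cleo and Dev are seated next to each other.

Glue Cleo and Dev into a block (2 internal orders). Seating 8 units around a circle gives (7)! arrangements.
So 2 × (7)! = 2 × 5040 = 10080.

10080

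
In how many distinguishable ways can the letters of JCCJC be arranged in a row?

The 5 letters of JCCJC have repeats: C appearing 3 times and J appearing twice.
Dividing 5! = 120 by 3!·2! = 12 for the repeated letters gives 10.

10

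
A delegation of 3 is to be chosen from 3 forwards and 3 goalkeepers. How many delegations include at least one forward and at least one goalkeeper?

18

Unrestricted: C(6,3) = 20 ways to pick any 3 of the 6.
Selections missing a whole group: no forwards → C(3,3) = 1; no goalkeepers → C(3,3) = 1.
Both groups omitted at once is impossible, so 20 − 2 = 18.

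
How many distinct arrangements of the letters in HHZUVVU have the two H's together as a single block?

180

Treat the 2 copies of H as a single block. The multiset to arrange is then {HH, U, U, V, V, Z}, 6 items in all.
That gives (6)!/(2!·2!) = 180 arrangements.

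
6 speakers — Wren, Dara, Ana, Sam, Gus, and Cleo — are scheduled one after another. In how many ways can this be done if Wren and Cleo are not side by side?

There are 6! = 720 arrangements in all. If Wren and Cleo are adjacent, merging them into one block gives 2·(5)! = 240 arrangements.
Complementary counting: 720 − 240 = 480.

480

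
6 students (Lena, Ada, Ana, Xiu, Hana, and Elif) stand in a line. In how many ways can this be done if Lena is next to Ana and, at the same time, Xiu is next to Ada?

96

Treat {Lena,Ana} as one block (2 orders) and {Xiu,Ada} as another (2 orders).
That leaves 4 units to arrange: 2 × 2 × 4! = 4 × 24 = 96.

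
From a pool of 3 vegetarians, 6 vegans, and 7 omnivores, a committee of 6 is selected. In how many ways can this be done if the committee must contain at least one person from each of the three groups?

Unrestricted: C(16,6) = 8008 ways to pick any 6 of the 16.
Subtract selections that omit an entire group: no vegetarians → C(13,6) = 1716; no vegans → C(10,6) = 210; no omnivores → C(9,6) = 84.
Add back selections omitting two groups (i.e. drawn from a single group): C(3,6) + C(6,6) + C(7,6) = 8.
By inclusion–exclusion: 8008 − 2010 + 8 = 6006.

6006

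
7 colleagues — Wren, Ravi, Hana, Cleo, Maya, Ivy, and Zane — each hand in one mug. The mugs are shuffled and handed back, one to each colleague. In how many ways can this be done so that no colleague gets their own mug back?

1854

Count assignments avoiding every fixed point. For any j of the 7 colleagues fixed to their own mug, the other 7−j can be arranged in (7−j)! ways.
By inclusion–exclusion this is Σ_{j=0}^{7} (−1)^j C(7,j)·(7−j)!.
Computing: 5040 − 5040 + 2520 − 840 + 210 − 42 + 7 − 1 = 1854.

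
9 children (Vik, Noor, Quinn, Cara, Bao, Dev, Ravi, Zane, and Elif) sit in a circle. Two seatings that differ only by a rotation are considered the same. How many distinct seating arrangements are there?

40320

Around a circle, 9 distinct people have 9!/9 = (8)! = 40320 rotationally distinct seatings.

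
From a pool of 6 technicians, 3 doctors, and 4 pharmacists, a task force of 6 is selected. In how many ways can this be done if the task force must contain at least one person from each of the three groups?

1416

Total 6-person selections from all 13: C(13,6) = 1716.
Selections missing a whole group: no technicians → C(7,6) = 7; no doctors → C(10,6) = 210; no pharmacists → C(9,6) = 84.
Add back selections omitting two groups (i.e. drawn from a single group): C(6,6) + C(3,6) + C(4,6) = 1.
By inclusion–exclusion: 1716 − 301 + 1 = 1416.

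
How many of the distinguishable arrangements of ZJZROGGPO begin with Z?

With the first slot taken by Z, it remains to arrange the other 8 letters (JZROGGPO).
Those 8 letters have G appearing twice and O appearing twice, giving (8)!/(2!·2!) = 10080.

10080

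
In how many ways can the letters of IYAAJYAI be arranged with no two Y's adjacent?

Total arrangements of IYAAJYAI: 8!/(3!·2!·2!) = 1680.
Arrangements with the Y's together: treat YY as one letter, giving (7)!/(3!·2!) = 420.
Subtracting, 1680 − 420 = 1260 arrangements keep the Y's apart.

1260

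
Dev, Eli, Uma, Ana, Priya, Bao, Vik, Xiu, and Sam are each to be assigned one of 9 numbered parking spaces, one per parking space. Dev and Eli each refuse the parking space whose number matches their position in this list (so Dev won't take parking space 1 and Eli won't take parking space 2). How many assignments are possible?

Let Aᵢ (for i ∈ {1, 2}) be the placements that put person i in their forbidden parking space. Any j of these fix j positions, leaving (9−j)! ways to fill the rest, and there are C(2,j) ways to pick which j.
By inclusion–exclusion, the number of valid placements is Σ_{j=0}^{2} (−1)^j C(2,j)·(9−j)!.
Computing: 362880 − 80640 + 5040 = 287280.

287280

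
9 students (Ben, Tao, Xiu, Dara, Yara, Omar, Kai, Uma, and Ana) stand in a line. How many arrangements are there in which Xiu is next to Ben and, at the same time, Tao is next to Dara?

Treat {Xiu,Ben} as one block (2 orders) and {Tao,Dara} as another (2 orders).
That leaves 7 units to arrange: 2 × 2 × 7! = 4 × 5040 = 20160.

20160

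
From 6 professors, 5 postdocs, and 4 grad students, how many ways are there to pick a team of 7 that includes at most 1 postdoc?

Split by how many postdocs are chosen (0 through 1).
Sum: C(5,0)·C(10,7) + C(5,1)·C(10,6) = 120 + 1050 = 1170.

1170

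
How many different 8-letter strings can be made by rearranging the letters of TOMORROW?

3360

Letter multiplicities in TOMORROW: M×1, O×3, R×2, T×1, W×1.
So there are 8! / (3!·2!) = 3360 distinguishable arrangements.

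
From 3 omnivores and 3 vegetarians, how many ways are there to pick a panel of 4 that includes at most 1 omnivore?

3

Split by how many omnivores are chosen (0 through 1).
Sum: C(3,0)·C(3,4) + C(3,1)·C(3,3) = 0 + 3 = 3.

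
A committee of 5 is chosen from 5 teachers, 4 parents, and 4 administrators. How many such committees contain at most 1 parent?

630

Split by how many parents are chosen (0 through 1).
Sum: C(4,0)·C(9,5) + C(4,1)·C(9,4) = 126 + 504 = 630.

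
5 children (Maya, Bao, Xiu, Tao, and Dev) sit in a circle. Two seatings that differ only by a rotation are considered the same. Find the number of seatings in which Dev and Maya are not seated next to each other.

Without the restriction there are (4)! = 24 seatings.
Those with Dev next to Maya: fuse the pair into one unit and seat 4 units around a circle — 2·(3)! = 12.
Subtracting, 24 − 12 = 12.

12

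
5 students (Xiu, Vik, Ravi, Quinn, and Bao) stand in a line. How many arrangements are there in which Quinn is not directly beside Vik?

72

Of the 5! = 120 arrangements, those with Quinn and Vik adjacent number 2 × 4! = 48 (treat the pair as a block with 2 internal orders).
Complementary counting: 120 − 48 = 72.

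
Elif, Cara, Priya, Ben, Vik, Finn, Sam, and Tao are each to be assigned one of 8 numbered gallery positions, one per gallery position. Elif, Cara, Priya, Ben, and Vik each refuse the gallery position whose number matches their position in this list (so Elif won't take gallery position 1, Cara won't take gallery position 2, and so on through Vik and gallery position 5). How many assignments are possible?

Let Aᵢ (for 1 ≤ i ≤ 5) be the placements that put person i in their forbidden gallery position. Any j of these fix j positions, leaving (8−j)! ways to fill the rest, and there are C(5,j) ways to pick which j.
By inclusion–exclusion, the number of valid placements is Σ_{j=0}^{5} (−1)^j C(5,j)·(8−j)!.
Computing: 40320 − 25200 + 7200 − 1200 + 120 − 6 = 21234.

21234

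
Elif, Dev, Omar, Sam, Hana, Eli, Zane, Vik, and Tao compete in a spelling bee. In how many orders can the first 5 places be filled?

There are 9 choices for 1st place, 8 for 2nd, and so on down to 5 for position 5.
That gives 9 × 8 × 7 × 6 × 5 = 15120.

15120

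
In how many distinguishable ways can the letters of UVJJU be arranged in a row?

Letter multiplicities in UVJJU: J×2, U×2, V×1.
So there are 5! / (2!·2!) = 30 distinguishable arrangements.

30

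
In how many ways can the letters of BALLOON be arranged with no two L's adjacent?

There are 7!/(2!·2!) = 1260 arrangements of BALLOON in total.
If the two L's are adjacent, glue them into one block, leaving 6 items to arrange: (6)!/(2!) = 360 ways.
Hence 1260 − 360 = 900.

900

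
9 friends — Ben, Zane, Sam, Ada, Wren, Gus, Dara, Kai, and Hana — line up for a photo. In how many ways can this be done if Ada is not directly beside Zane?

There are 9! = 362880 arrangements in all. If Ada and Zane are adjacent, merging them into one block gives 2·(8)! = 80640 arrangements.
So 362880 − 80640 = 282240 arrangements keep them apart.

282240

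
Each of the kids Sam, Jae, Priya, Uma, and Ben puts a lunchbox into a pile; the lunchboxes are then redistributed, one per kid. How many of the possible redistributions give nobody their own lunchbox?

Count assignments avoiding every fixed point. For any j of the 5 kids fixed to their own lunchbox, the other 5−j can be arranged in (5−j)! ways.
By inclusion–exclusion this is Σ_{j=0}^{5} (−1)^j C(5,j)·(5−j)!.
Computing: 120 − 120 + 60 − 20 + 5 − 1 = 44.

44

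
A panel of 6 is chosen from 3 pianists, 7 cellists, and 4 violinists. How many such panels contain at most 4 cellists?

Split by how many cellists are chosen (0 through 4).
Sum: C(7,0)·C(7,6) + C(7,1)·C(7,5) + C(7,2)·C(7,4) + C(7,3)·C(7,3) + C(7,4)·C(7,2) = 7 + 147 + 735 + 1225 + 735 = 2849.

2849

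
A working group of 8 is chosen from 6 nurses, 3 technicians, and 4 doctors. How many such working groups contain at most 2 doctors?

Split by how many doctors are chosen (0 through 2).
Sum: C(4,0)·C(9,8) + C(4,1)·C(9,7) + C(4,2)·C(9,6) = 9 + 144 + 504 = 657.

657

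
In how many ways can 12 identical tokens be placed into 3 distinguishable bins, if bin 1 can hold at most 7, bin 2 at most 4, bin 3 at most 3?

6

By stars and bars, unrestricted non-negative solutions to x_1+…+x_3 = 12 number C(12+2,2) = 91.
Subtract solutions that violate a single cap (substitute x_i' = x_i − (cap_i+1)): x_1 ≥ 8 gives C(6,2) = 15; x_2 ≥ 5 gives C(9,2) = 36; x_3 ≥ 4 gives C(10,2) = 45. Together 96.
Add back pairs where two caps are both exceeded: 0 + 1 + 10 = 11.
By inclusion–exclusion the count is 91 − 96 + 11 = 6.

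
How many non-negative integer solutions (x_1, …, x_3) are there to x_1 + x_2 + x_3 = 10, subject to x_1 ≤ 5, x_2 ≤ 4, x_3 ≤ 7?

24

Ignoring the caps, the number of non-negative solutions to x_1+…+x_3 = 10 is C(12,2) = 66.
Subtract solutions that violate a single cap (substitute x_i' = x_i − (cap_i+1)): x_1 ≥ 6 gives C(6,2) = 15; x_2 ≥ 5 gives C(7,2) = 21; x_3 ≥ 8 gives C(4,2) = 6. Together 42.
No two caps can be exceeded simultaneously, so the pair terms are all 0.
By inclusion–exclusion the count is 66 − 42 + 0 = 24.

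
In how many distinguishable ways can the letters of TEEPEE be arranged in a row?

Letter multiplicities in TEEPEE: E×4, P×1, T×1.
Dividing 6! = 720 by 4! = 24 for the repeated letters gives 30.

30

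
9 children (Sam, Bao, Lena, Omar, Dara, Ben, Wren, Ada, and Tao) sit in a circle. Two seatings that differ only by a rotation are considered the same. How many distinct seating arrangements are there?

40320

Fix one person's seat to break rotational symmetry; the remaining 8 people can be arranged in (8)! = 40320 ways.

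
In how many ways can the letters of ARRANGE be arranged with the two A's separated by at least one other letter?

Total arrangements of ARRANGE: 7!/(2!·2!) = 1260.
Arrangements with the A's together: treat AA as one letter, giving (6)!/(2!) = 360.
Subtracting, 1260 − 360 = 900 arrangements keep the A's apart.

900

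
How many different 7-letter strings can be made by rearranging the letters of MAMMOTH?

The 7 letters of MAMMOTH have repeats: M appearing 3 times.
The number of distinct arrangements is 7!/(3!) = 5040/6 = 840.

840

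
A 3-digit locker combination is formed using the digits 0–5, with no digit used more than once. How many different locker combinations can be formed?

With no repetition, fill the 3 digits in order: 6 choices, then 5, down to 4.
That product is 6 × 5 × 4 = 120.

120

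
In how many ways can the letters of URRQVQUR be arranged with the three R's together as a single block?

180

Treat the 3 copies of R as a single block. The multiset to arrange is then {RRR, Q, Q, U, U, V}, 6 items in all.
That gives (6)!/(2!·2!) = 180 arrangements.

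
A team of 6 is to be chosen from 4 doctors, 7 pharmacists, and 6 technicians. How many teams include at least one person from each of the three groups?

With no constraint there are C(17,6) = 12376 possible selections.
Selections missing a whole group: no doctors → C(13,6) = 1716; no pharmacists → C(10,6) = 210; no technicians → C(11,6) = 462.
Add back selections omitting two groups (i.e. drawn from a single group): C(4,6) + C(7,6) + C(6,6) = 8.
By inclusion–exclusion: 12376 − 2388 + 8 = 9996.

9996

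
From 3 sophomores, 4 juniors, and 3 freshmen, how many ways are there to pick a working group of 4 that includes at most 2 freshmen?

Split by how many freshmen are chosen (0 through 2).
Sum: C(3,0)·C(7,4) + C(3,1)·C(7,3) + C(3,2)·C(7,2) = 35 + 105 + 63 = 203.

203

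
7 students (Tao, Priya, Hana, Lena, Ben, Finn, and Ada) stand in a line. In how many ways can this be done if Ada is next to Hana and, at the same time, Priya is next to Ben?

Treat {Ada,Hana} as one block (2 orders) and {Priya,Ben} as another (2 orders).
That leaves 5 units to arrange: 2 × 2 × 5! = 4 × 120 = 480.

480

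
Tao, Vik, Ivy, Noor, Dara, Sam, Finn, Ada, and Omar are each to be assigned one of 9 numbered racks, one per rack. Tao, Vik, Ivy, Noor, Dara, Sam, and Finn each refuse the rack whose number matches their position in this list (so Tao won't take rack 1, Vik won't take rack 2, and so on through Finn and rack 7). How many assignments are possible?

165016

Let Aᵢ (for 1 ≤ i ≤ 7) be the placements that put person i in their forbidden rack. Any j of these fix j positions, leaving (9−j)! ways to fill the rest, and there are C(7,j) ways to pick which j.
By inclusion–exclusion, the number of valid placements is Σ_{j=0}^{7} (−1)^j C(7,j)·(9−j)!.
Computing: 362880 − 282240 + 105840 − 25200 + 4200 − 504 + 42 − 2 = 165016.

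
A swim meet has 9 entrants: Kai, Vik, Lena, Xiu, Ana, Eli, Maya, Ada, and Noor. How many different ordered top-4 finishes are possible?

There are 9 choices for 1st place, 8 for 2nd, and so on down to 6 for position 4.
That gives 9 × 8 × 7 × 6 = 3024.

3024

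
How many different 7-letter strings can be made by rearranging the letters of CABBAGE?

1260

Letter multiplicities in CABBAGE: A×2, B×2, C×1, E×1, G×1.
The number of distinct arrangements is 7!/(2!·2!) = 5040/4 = 1260.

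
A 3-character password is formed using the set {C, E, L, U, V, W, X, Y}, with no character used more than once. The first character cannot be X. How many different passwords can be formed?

The first character has 8−1 = 7 choices (anything except X).
The remaining 2 characters are filled from the other 7 symbols without repetition: 7 × 6 = 42.
Total: 7 × 42 = 294.

294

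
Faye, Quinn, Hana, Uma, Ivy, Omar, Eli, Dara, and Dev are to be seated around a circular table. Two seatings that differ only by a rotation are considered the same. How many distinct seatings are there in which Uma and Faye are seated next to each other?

Treat {Uma, Faye} as one unit (2 internal orders) and seat the resulting 8 units around the table: (7)! circular arrangements.
So 2 × (7)! = 2 × 5040 = 10080.

10080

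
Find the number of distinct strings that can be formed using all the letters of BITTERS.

2520

The 7 letters of BITTERS have repeats: T appearing twice.
The number of distinct arrangements is 7!/(2!) = 5040/2 = 2520.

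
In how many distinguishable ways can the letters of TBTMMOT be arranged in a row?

420

Letter multiplicities in TBTMMOT: B×1, M×2, O×1, T×3.
So there are 7! / (3!·2!) = 420 distinguishable arrangements.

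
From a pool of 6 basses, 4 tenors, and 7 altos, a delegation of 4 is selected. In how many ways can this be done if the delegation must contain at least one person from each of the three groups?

1176

Total 4-person selections from all 17: C(17,4) = 2380.
Selections missing a whole group: no basses → C(11,4) = 330; no tenors → C(13,4) = 715; no altos → C(10,4) = 210.
Add back selections omitting two groups (i.e. drawn from a single group): C(6,4) + C(4,4) + C(7,4) = 51.
By inclusion–exclusion: 2380 − 1255 + 51 = 1176.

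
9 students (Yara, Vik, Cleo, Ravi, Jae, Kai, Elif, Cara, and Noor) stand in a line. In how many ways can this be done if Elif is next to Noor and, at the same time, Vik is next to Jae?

Treat {Elif,Noor} as one block (2 orders) and {Vik,Jae} as another (2 orders).
That leaves 7 units to arrange: 2 × 2 × 7! = 4 × 5040 = 20160.

20160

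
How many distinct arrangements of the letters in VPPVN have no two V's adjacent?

18

There are 5!/(2!·2!) = 30 arrangements of VPPVN in total.
Arrangements with the V's together: treat VV as one letter, giving (4)!/(2!) = 12.
Subtracting, 30 − 12 = 18 arrangements keep the V's apart.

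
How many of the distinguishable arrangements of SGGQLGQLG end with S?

420

Fix S in the last position and arrange the remaining 8 letters.
Those 8 letters have G appearing 4 times, L appearing twice, and Q appearing twice, giving (8)!/(4!·2!·2!) = 420.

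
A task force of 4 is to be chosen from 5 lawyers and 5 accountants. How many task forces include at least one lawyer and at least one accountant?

Unrestricted: C(10,4) = 210 ways to pick any 4 of the 10.
Selections missing a whole group: no lawyers → C(5,4) = 5; no accountants → C(5,4) = 5.
Both groups omitted at once is impossible, so 210 − 10 = 200.

200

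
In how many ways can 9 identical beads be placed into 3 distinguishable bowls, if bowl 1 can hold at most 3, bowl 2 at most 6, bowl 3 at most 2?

6

Without the upper bounds there are C(11,2) = 55 ways to split 9 among 3 bowls.
Subtract solutions that violate a single cap (substitute x_i' = x_i − (cap_i+1)): x_1 ≥ 4 gives C(7,2) = 21; x_2 ≥ 7 gives C(4,2) = 6; x_3 ≥ 3 gives C(8,2) = 28. Together 55.
Add back pairs where two caps are both exceeded: 0 + 6 + 0 = 6.
By inclusion–exclusion the count is 55 − 55 + 6 = 6.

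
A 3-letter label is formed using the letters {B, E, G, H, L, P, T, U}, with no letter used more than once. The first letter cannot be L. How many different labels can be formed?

The first letter has 8−1 = 7 choices (anything except L).
The remaining 2 letters are filled from the other 7 symbols without repetition: 7 × 6 = 42.
Total: 7 × 42 = 294.

294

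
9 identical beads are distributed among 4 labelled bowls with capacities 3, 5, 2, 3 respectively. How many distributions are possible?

29

Without the upper bounds there are C(12,3) = 220 ways to split 9 among 4 bowls.
Subtract solutions that violate a single cap (substitute x_i' = x_i − (cap_i+1)): x_1 ≥ 4 gives C(8,3) = 56; x_2 ≥ 6 gives C(6,3) = 20; x_3 ≥ 3 gives C(9,3) = 84; x_4 ≥ 4 gives C(8,3) = 56. Together 216.
Add back pairs where two caps are both exceeded: 0 + 10 + 4 + 1 + 0 + 10 = 25.
By inclusion–exclusion the count is 220 − 216 + 25 = 29.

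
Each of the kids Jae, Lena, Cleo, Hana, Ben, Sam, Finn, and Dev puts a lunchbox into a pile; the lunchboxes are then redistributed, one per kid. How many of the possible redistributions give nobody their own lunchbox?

14833

This is the derangement count D_8: permutations of 8 items with no fixed point.
By inclusion–exclusion this is Σ_{j=0}^{8} (−1)^j C(8,j)·(8−j)!.
Computing: 40320 − 40320 + 20160 − 6720 + 1680 − 336 + 56 − 8 + 1 = 14833.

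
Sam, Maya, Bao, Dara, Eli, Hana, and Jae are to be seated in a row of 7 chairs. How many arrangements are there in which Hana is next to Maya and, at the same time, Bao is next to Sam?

480

Treat {Hana,Maya} as one block (2 orders) and {Bao,Sam} as another (2 orders).
That leaves 5 units to arrange: 2 × 2 × 5! = 4 × 120 = 480.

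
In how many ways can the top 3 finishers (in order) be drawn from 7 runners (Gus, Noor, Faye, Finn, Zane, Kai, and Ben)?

There are 7 choices for 1st place, 6 for 2nd, and 5 for 3rd.
That gives 7 × 6 × 5 = 210.

210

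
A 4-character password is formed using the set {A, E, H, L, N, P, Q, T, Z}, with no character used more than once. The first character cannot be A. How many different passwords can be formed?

The first character has 9−1 = 8 choices (anything except A).
The remaining 3 characters are filled from the other 8 symbols without repetition: 8 × 7 × 6 = 336.
Total: 8 × 336 = 2688.

2688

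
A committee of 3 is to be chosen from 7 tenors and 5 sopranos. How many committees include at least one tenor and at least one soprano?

175

Unrestricted: C(12,3) = 220 ways to pick any 3 of the 12.
Selections missing a whole group: no tenors → C(5,3) = 10; no sopranos → C(7,3) = 35.
Both groups omitted at once is impossible, so 220 − 45 = 175.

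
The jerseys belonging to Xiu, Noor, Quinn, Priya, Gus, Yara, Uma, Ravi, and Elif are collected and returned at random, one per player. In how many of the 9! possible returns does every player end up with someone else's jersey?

133496

Let Aᵢ be the assignments in which player i gets their old jersey. We want the size of the complement of A₁∪…∪A_9.
By inclusion–exclusion this is Σ_{j=0}^{9} (−1)^j C(9,j)·(9−j)!.
Computing: 362880 − 362880 + 181440 − 60480 + 15120 − 3024 + 504 − 72 + 9 − 1 = 133496.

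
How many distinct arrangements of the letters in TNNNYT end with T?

With the last slot taken by T, it remains to arrange the other 5 letters (NNNYT).
Those 5 letters have N appearing 3 times, giving (5)!/(3!) = 20.

20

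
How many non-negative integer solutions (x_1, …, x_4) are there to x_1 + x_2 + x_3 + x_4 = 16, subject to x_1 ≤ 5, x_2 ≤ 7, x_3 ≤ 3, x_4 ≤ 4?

Without the upper bounds there are C(19,3) = 969 ways to split 16 among 4 variables.
Subtract solutions that violate a single cap (substitute x_i' = x_i − (cap_i+1)): x_1 ≥ 6 gives C(13,3) = 286; x_2 ≥ 8 gives C(11,3) = 165; x_3 ≥ 4 gives C(15,3) = 455; x_4 ≥ 5 gives C(14,3) = 364. Together 1270.
Add back pairs where two caps are both exceeded: 10 + 84 + 56 + 35 + 20 + 120 = 325.
Subtract triples: 0 + 0 + 4 + 0 = 4.
By inclusion–exclusion the count is 969 − 1270 + 325 − 4 = 20.

20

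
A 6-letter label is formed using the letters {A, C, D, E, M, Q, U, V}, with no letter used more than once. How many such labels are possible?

This is a permutation of 6 out of 8: P(8,6) = 8!/2!.
That product is 8 × 7 × 6 × 5 × 4 × 3 = 20160.

20160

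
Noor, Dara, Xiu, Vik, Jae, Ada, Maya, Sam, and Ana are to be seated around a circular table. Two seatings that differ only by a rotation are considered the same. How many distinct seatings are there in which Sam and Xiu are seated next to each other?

Treat {Sam, Xiu} as one unit (2 internal orders) and seat the resulting 8 units around the table: (7)! circular arrangements.
So 2 × (7)! = 2 × 5040 = 10080.

10080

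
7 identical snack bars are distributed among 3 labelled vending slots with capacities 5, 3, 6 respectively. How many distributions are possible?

Without the upper bounds there are C(9,2) = 36 ways to split 7 among 3 vending slots.
Subtract solutions that violate a single cap (substitute x_i' = x_i − (cap_i+1)): x_1 ≥ 6 gives C(3,2) = 3; x_2 ≥ 4 gives C(5,2) = 10; x_3 ≥ 7 gives C(2,2) = 1. Together 14.
No two caps can be exceeded simultaneously, so the pair terms are all 0.
By inclusion–exclusion the count is 36 − 14 + 0 = 22.

22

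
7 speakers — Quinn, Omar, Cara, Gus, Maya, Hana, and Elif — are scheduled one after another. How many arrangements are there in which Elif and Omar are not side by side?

Of the 7! = 5040 arrangements, those with Elif and Omar adjacent number 2 × 6! = 1440 (treat the pair as a block with 2 internal orders).
So 5040 − 1440 = 3600 arrangements keep them apart.

3600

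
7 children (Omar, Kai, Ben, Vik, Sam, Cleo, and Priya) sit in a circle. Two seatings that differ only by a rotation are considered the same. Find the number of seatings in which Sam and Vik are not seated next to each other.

480

All circular seatings of 7 people number (6)! = 720.
Those with Sam next to Vik: fuse the pair into one unit and seat 6 units around a circle — 2·(5)! = 240.
Subtracting, 720 − 240 = 480.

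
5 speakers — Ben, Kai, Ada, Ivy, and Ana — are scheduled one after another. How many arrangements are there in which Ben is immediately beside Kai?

48

Treat {Ben, Kai} as a single unit. There are 4 units to order, and the pair itself can be ordered 2 ways.
That gives 2 × 4! = 2 × 24 = 48.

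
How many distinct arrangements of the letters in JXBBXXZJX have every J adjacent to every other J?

Treat the 2 copies of J as a single block. The multiset to arrange is then {JJ, B, B, X, X, X, X, Z}, 8 items in all.
That gives (8)!/(4!·2!) = 840 arrangements.

840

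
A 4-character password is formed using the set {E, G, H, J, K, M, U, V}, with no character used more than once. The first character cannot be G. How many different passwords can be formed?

The first character has 8−1 = 7 choices (anything except G).
The remaining 3 characters are filled from the other 7 symbols without repetition: 7 × 6 × 5 = 210.
Total: 7 × 210 = 1470.

1470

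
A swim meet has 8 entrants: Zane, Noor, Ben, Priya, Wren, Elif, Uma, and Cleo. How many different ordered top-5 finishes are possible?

This is an ordered selection of 5 from 8: P(8,5).
That gives 8 × 7 × 6 × 5 × 4 = 6720.

6720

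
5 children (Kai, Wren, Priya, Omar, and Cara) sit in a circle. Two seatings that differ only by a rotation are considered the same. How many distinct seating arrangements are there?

24

Fix one person's seat to break rotational symmetry; the remaining 4 people can be arranged in (4)! = 24 ways.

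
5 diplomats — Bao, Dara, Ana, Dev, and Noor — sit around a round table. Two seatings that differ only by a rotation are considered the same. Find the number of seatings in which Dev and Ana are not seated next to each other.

12

Without the restriction there are (4)! = 24 seatings.
Seatings with Dev beside Ana: treat them as a block with 2 internal orders, giving 2 × (3)! = 12.
Subtracting, 24 − 12 = 12.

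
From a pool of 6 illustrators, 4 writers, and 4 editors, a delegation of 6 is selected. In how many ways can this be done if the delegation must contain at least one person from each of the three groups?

Total 6-person selections from all 14: C(14,6) = 3003.
Selections missing a whole group: no illustrators → C(8,6) = 28; no writers → C(10,6) = 210; no editors → C(10,6) = 210.
Add back selections omitting two groups (i.e. drawn from a single group): C(6,6) + C(4,6) + C(4,6) = 1.
By inclusion–exclusion: 3003 − 448 + 1 = 2556.

2556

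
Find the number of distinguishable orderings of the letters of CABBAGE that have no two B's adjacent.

Total arrangements of CABBAGE: 7!/(2!·2!) = 1260.
Arrangements with the B's together: treat BB as one letter, giving (6)!/(2!) = 360.
Subtracting, 1260 − 360 = 900 arrangements keep the B's apart.

900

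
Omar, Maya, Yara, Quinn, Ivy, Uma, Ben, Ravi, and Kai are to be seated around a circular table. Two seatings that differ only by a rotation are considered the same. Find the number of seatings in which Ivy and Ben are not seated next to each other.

30240

Without the restriction there are (8)! = 40320 seatings.
Those with Ivy next to Ben: fuse the pair into one unit and seat 8 units around a circle — 2·(7)! = 10080.
Subtracting, 40320 − 10080 = 30240.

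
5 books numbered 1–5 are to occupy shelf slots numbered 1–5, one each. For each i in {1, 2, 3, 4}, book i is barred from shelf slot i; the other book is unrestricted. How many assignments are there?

Let Aᵢ (for 1 ≤ i ≤ 4) be the placements that put book i in its forbidden shelf slot. Any j of these fix j positions, leaving (5−j)! ways to fill the rest, and there are C(4,j) ways to pick which j.
By inclusion–exclusion, the number of valid placements is Σ_{j=0}^{4} (−1)^j C(4,j)·(5−j)!.
Computing: 120 − 96 + 36 − 8 + 1 = 53.

53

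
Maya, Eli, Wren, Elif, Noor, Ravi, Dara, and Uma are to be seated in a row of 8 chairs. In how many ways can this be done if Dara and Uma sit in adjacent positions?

10080

Treat {Dara, Uma} as a single unit. There are 7 units to order, and the pair itself can be ordered 2 ways.
That gives 2 × 7! = 2 × 5040 = 10080.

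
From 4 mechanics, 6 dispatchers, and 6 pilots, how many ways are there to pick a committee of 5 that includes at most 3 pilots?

Split by how many pilots are chosen (0 through 3).
Sum: C(6,0)·C(10,5) + C(6,1)·C(10,4) + C(6,2)·C(10,3) + C(6,3)·C(10,2) = 252 + 1260 + 1800 + 900 = 4212.

4212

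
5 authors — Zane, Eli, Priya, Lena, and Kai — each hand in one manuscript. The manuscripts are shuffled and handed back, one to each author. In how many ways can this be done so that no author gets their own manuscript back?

44

Let Aᵢ be the assignments in which author i gets their own manuscript. We want the size of the complement of A₁∪…∪A_5.
By inclusion–exclusion this is Σ_{j=0}^{5} (−1)^j C(5,j)·(5−j)!.
Computing: 120 − 120 + 60 − 20 + 5 − 1 = 44.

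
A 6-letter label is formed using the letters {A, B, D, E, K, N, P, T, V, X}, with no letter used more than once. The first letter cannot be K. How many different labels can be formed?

The first letter has 10−1 = 9 choices (anything except K).
The remaining 5 letters are filled from the other 9 symbols without repetition: 9 × 8 × 7 × 6 × 5 = 15120.
Total: 9 × 15120 = 136080.

136080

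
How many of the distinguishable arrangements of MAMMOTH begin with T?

120

Fix T in the first position and arrange the remaining 6 letters.
Those 6 letters have M appearing 3 times, giving (6)!/(3!) = 120.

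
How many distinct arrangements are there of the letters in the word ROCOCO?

60

The 6 letters of ROCOCO have repeats: C appearing twice and O appearing 3 times.
Dividing 6! = 720 by 3!·2! = 12 for the repeated letters gives 60.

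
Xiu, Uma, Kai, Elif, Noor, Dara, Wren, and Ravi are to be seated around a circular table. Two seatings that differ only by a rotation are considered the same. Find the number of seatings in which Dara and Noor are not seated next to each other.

Without the restriction there are (7)! = 5040 seatings.
Seatings with Dara beside Noor: treat them as a block with 2 internal orders, giving 2 × (6)! = 1440.
Subtracting, 5040 − 1440 = 3600.

3600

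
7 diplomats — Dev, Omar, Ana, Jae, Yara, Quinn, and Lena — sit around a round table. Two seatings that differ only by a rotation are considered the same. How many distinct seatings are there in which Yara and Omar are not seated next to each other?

Without the restriction there are (6)! = 720 seatings.
Those with Yara next to Omar: fuse the pair into one unit and seat 6 units around a circle — 2·(5)! = 240.
Subtracting, 720 − 240 = 480.

480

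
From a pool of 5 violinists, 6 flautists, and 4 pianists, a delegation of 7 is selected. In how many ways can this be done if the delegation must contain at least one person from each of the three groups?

5949

With no constraint there are C(15,7) = 6435 possible selections.
Subtract selections that omit an entire group: no violinists → C(10,7) = 120; no flautists → C(9,7) = 36; no pianists → C(11,7) = 330.
Add back selections omitting two groups (i.e. drawn from a single group): C(5,7) + C(6,7) + C(4,7) = 0.
By inclusion–exclusion: 6435 − 486 + 0 = 5949.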